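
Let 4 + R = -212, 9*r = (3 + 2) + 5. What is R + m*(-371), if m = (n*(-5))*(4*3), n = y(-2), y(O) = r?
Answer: 73552/3 ≈ 24517.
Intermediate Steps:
r = 10/9 (r = ((3 + 2) + 5)/9 = (5 + 5)/9 = (1/9)*10 = 10/9 ≈ 1.1111)
y(O) = 10/9
R = -216 (R = -4 - 212 = -216)
n = 10/9 ≈ 1.1111
m = -200/3 (m = ((10/9)*(-5))*(4*3) = -50/9*12 = -200/3 ≈ -66.667)
R + m*(-371) = -216 - 200/3*(-371) = -216 + 74200/3 = 73552/3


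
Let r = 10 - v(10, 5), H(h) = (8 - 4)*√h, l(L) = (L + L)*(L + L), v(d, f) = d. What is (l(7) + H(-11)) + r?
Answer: 196 + 4*I*√11 ≈ 196.0 + 13.266*I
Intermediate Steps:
l(L) = 4*L² (l(L) = (2*L)*(2*L) = 4*L²)
H(h) = 4*√h
r = 0 (r = 10 - 1*10 = 10 - 10 = 0)
(l(7) + H(-11)) + r = (4*7² + 4*√(-11)) + 0 = (4*49 + 4*(I*√11)) + 0 = (196 + 4*I*√11) + 0 = 196 + 4*I*√11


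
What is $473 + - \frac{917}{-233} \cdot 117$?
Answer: $\frac{217498}{233} \approx 933.47$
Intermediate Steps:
$473 + - \frac{917}{-233} \cdot 117 = 473 + \left(-917\right) \left(- \frac{1}{233}\right) 117 = 473 + \frac{917}{233} \cdot 117 = 473 + \frac{107289}{233} = \frac{217498}{233}$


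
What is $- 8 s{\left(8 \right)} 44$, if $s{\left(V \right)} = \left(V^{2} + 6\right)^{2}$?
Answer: $-1724800$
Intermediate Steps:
$s{\left(V \right)} = \left(6 + V^{2}\right)^{2}$
$- 8 s{\left(8 \right)} 44 = - 8 \left(6 + 8^{2}\right)^{2} \cdot 44 = - 8 \left(6 + 64\right)^{2} \cdot 44 = - 8 \cdot 70^{2} \cdot 44 = \left(-8\right) 4900 \cdot 44 = \left(-39200\right) 44 = -1724800$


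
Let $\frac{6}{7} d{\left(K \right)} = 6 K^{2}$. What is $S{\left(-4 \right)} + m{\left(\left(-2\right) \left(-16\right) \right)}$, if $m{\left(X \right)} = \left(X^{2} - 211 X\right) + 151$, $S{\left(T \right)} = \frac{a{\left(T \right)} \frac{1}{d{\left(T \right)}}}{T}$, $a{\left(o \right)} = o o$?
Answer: $- \frac{156157}{28} \approx -5577.0$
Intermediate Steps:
$d{\left(K \right)} = 7 K^{2}$ ($d{\left(K \right)} = \frac{7 \cdot 6 K^{2}}{6} = 7 K^{2}$)
$a{\left(o \right)} = o^{2}$
$S{\left(T \right)} = \frac{1}{7 T}$ ($S{\left(T \right)} = \frac{T^{2} \frac{1}{7 T^{2}}}{T} = \frac{1}{7 T}$)
$m{\left(X \right)} = 151 + X^{2} - 211 X$
$S{\left(-4 \right)} + m{\left(\left(-2\right) \left(-16\right) \right)} = \frac{1}{7 \left(-4\right)} + \left(151 + \left(\left(-2\right) \left(-16\right)\right)^{2} - 211 \left(\left(-2\right) \left(-16\right)\right)\right) = \frac{1}{7} \left(- \frac{1}{4}\right) + \left(151 + 32^{2} - 6752\right) = - \frac{1}{28} + \left(151 + 1024 - 6752\right) = - \frac{1}{28} - 5577 = - \frac{156157}{28}$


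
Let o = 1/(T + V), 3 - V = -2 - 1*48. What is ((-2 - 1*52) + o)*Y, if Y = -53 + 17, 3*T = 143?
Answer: 293490/151 ≈ 1943.6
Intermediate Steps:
T = 143/3 (T = (⅓)*143 = 143/3 ≈ 47.667)
V = 53 (V = 3 - (-2 - 1*48) = 3 - (-2 - 48) = 3 - 1*(-50) = 3 + 50 = 53)
o = 3/302 (o = 1/(143/3 + 53) = 1/(302/3) = 3/302 ≈ 0.0099338)
Y = -36
((-2 - 1*52) + o)*Y = ((-2 - 1*52) + 3/302)*(-36) = ((-2 - 52) + 3/302)*(-36) = (-54 + 3/302)*(-36) = -16305/302*(-36) = 293490/151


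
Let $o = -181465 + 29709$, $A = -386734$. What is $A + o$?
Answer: $-538490$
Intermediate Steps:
$o = -151756$
$A + o = -386734 - 151756 = -538490$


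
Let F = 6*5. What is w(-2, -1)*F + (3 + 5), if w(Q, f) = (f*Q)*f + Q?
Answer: -112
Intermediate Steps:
w(Q, f) = Q + Q*f**2 (w(Q, f) = (Q*f)*f + Q = Q*f**2 + Q = Q + Q*f**2)
F = 30
w(-2, -1)*F + (3 + 5) = -2*(1 + (-1)**2)*30 + (3 + 5) = -2*(1 + 1)*30 + 8 = -2*2*30 + 8 = -4*30 + 8 = -120 + 8 = -112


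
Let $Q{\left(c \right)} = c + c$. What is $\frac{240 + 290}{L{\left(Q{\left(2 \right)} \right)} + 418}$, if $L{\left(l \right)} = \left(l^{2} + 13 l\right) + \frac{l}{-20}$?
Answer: $\frac{2650}{2429} \approx 1.091$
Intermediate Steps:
$Q{\left(c \right)} = 2 c$
$L{\left(l \right)} = l^{2} + \frac{259 l}{20}$ ($L{\left(l \right)} = \left(l^{2} + 13 l\right) + l \left(- \frac{1}{20}\right) = \left(l^{2} + 13 l\right) - \frac{l}{20} = l^{2} + \frac{259 l}{20}$)
$\frac{240 + 290}{L{\left(Q{\left(2 \right)} \right)} + 418} = \frac{240 + 290}{\frac{2 \cdot 2 \left(259 + 20 \cdot 2 \cdot 2\right)}{20} + 418} = \frac{530}{\frac{1}{20} \cdot 4 \left(259 + 20 \cdot 4\right) + 418} = \frac{530}{\frac{1}{20} \cdot 4 \left(259 + 80\right) + 418} = \frac{530}{\frac{1}{20} \cdot 4 \cdot 339 + 418} = \frac{530}{\frac{339}{5} + 418} = \frac{530}{\frac{2429}{5}} = 530 \cdot \frac{5}{2429} = \frac{2650}{2429}$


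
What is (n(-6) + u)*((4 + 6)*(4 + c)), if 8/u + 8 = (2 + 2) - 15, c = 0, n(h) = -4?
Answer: -3360/19 ≈ -176.84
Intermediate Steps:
u = -8/19 (u = 8/(-8 + ((2 + 2) - 15)) = 8/(-8 + (4 - 15)) = 8/(-8 - 11) = 8/(-19) = 8*(-1/19) = -8/19 ≈ -0.42105)
(n(-6) + u)*((4 + 6)*(4 + c)) = (-4 - 8/19)*((4 + 6)*(4 + 0)) = -840*4/19 = -84/19*40 = -3360/19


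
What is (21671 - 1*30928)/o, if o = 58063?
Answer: -9257/58063 ≈ -0.15943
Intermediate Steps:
(21671 - 1*30928)/o = (21671 - 1*30928)/58063 = (21671 - 30928)*(1/58063) = -9257*1/58063 = -9257/58063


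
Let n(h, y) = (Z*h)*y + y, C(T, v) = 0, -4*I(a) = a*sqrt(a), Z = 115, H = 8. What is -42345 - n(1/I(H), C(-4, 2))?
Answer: -42345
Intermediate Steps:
I(a) = -a**(3/2)/4 (I(a) = -a*sqrt(a)/4 = -a**(3/2)/4)
n(h, y) = y + 115*h*y (n(h, y) = (115*h)*y + y = 115*h*y + y = y + 115*h*y)
-42345 - n(1/I(H), C(-4, 2)) = -42345 - 0*(1 + 115/((-4*sqrt(2)))) = -42345 - 0*(1 + 115*(-sqrt(2)/8)) = -42345 - 0*(1 - 115*sqrt(2)/8) = -42345 - 1*0 = -42345 + 0 = -42345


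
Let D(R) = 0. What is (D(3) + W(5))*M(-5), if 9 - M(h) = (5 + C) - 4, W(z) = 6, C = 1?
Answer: 42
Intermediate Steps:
M(h) = 7 (M(h) = 9 - ((5 + 1) - 4) = 9 - (6 - 4) = 9 - 1*2 = 9 - 2 = 7)
(D(3) + W(5))*M(-5) = (0 + 6)*7 = 6*7 = 42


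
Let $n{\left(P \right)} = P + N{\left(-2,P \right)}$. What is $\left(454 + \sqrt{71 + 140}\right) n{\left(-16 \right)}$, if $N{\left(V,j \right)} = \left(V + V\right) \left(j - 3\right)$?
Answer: $27240 + 60 \sqrt{211} \approx 28112.0$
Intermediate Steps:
$N{\left(V,j \right)} = 2 V \left(-3 + j\right)$
$n{\left(P \right)} = 12 - 3 P$ ($n{\left(P \right)} = P + 2 \left(-2\right) \left(-3 + P\right) = P - \left(-12 + 4 P\right) = 12 - 3 P$)
$\left(454 + \sqrt{71 + 140}\right) n{\left(-16 \right)} = \left(454 + \sqrt{71 + 140}\right) \left(12 - -48\right) = \left(454 + \sqrt{211}\right) \left(12 + 48\right) = \left(454 + \sqrt{211}\right) 60 = 27240 + 60 \sqrt{211}$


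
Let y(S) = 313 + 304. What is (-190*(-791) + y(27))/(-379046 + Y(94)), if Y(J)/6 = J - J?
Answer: -150907/379046 ≈ -0.39812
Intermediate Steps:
Y(J) = 0 (Y(J) = 6*(J - J) = 6*0 = 0)
y(S) = 617
(-190*(-791) + y(27))/(-379046 + Y(94)) = (-190*(-791) + 617)/(-379046 + 0) = (150290 + 617)/(-379046) = 150907*(-1/379046) = -150907/379046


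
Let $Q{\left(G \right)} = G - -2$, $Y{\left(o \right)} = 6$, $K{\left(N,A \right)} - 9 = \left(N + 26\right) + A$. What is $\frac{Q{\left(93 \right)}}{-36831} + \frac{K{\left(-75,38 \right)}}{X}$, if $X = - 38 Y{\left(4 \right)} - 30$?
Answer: $\frac{8192}{1583733} \approx 0.0051726$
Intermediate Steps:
$K{\left(N,A \right)} = 35 + A + N$ ($K{\left(N,A \right)} = 9 + \left(\left(N + 26\right) + A\right) = 9 + \left(\left(26 + N\right) + A\right) = 9 + \left(26 + A + N\right) = 35 + A + N$)
$Q{\left(G \right)} = 2 + G$ ($Q{\left(G \right)} = G + 2 = 2 + G$)
$X = -258$ ($X = \left(-38\right) 6 - 30 = -228 - 30 = -258$)
$\frac{Q{\left(93 \right)}}{-36831} + \frac{K{\left(-75,38 \right)}}{X} = \frac{2 + 93}{-36831} + \frac{35 + 38 - 75}{-258} = 95 \left(- \frac{1}{36831}\right) - - \frac{1}{129} = - \frac{95}{36831} + \frac{1}{129} = \frac{8192}{1583733}$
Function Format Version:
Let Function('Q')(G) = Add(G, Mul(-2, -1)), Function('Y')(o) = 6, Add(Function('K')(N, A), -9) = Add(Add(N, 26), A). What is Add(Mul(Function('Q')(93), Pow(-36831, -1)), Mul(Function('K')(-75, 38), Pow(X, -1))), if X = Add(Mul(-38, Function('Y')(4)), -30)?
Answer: Rational(8192, 1583733) ≈ 0.0051726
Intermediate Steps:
Function('K')(N, A) = Add(35, A, N) (Function('K')(N, A) = Add(9, Add(Add(N, 26), A)) = Add(9, Add(Add(26, N), A)) = Add(9, Add(26, A, N)) = Add(35, A, N))
Function('Q')(G) = Add(2, G) (Function('Q')(G) = Add(G, 2) = Add(2, G))
X = -258 (X = Add(Mul(-38, 6), -30) = Add(-228, -30) = -258)
Add(Mul(Function('Q')(93), Pow(-36831, -1)), Mul(Function('K')(-75, 38), Pow(X, -1))) = Add(Mul(Add(2, 93), Pow(-36831, -1)), Mul(Add(35, 38, -75), Pow(-258, -1))) = Add(Mul(95, Rational(-1, 36831)), Mul(-2, Rational(-1, 258))) = Add(Rational(-95, 36831), Rational(1, 129)) = Rational(8192, 1583733)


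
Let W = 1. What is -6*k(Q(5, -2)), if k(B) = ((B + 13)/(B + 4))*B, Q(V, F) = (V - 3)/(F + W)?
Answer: 66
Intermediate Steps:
Q(V, F) = (-3 + V)/(1 + F) (Q(V, F) = (V - 3)/(F + 1) = (-3 + V)/(1 + F))
k(B) = B*(13 + B)/(4 + B) (k(B) = ((13 + B)/(4 + B))*B = B*(13 + B)/(4 + B))
-6*k(Q(5, -2)) = -6*(-3 + 5)/(1 - 2)*(13 + (-3 + 5)/(1 - 2))/(4 + (-3 + 5)/(1 - 2)) = -6*2/(-1)*(13 + 2/(-1))/(4 + 2/(-1)) = -6*(-1*2)*(13 - 1*2)/(4 - 1*2) = -(-12)*(13 - 2)/(4 - 2) = -(-12)*11/2 = -6*(-11) = 66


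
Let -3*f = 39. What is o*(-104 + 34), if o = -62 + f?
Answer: 5250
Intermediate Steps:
f = -13 (f = -1/3*39 = -13)
o = -75 (o = -62 - 13 = -75)
o*(-104 + 34) = -75*(-104 + 34) = -75*(-70) = 5250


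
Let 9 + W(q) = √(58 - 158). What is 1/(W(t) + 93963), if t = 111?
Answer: 46977/4413677108 - 5*I/4413677108 ≈ 1.0644e-5 - 1.1328e-9*I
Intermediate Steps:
W(q) = -9 + 10*I (W(q) = -9 + √(58 - 158) = -9 + √(-100) = -9 + 10*I)
1/(W(t) + 93963) = 1/((-9 + 10*I) + 93963) = 1/(93954 + 10*I) = (93954 - 10*I)/8827354216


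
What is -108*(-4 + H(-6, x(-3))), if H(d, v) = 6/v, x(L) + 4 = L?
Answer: 3672/7 ≈ 524.57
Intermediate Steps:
x(L) = -4 + L
-108*(-4 + H(-6, x(-3))) = -108*(-4 + 6/(-4 - 3)) = -108*(-4 + 6/(-7)) = -108*(-4 + 6*(-⅐)) = -108*(-4 - 6/7) = -108*(-34/7) = 3672/7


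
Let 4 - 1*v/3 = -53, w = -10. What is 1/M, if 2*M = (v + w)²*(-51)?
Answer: -2/1321971 ≈ -1.5129e-6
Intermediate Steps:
v = 171 (v = 12 - 3*(-53) = 12 + 159 = 171)
M = -1321971/2 (M = ((171 - 10)²*(-51))/2 = (161²*(-51))/2 = (25921*(-51))/2 = (½)*(-1321971) = -1321971/2 ≈ -6.6099e+5)
1/M = 1/(-1321971/2) = -2/1321971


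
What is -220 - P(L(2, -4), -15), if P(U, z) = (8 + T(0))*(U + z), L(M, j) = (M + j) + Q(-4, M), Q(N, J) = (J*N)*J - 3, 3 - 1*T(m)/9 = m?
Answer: 1040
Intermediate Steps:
T(m) = 27 - 9*m
Q(N, J) = -3 + N*J² (Q(N, J) = N*J² - 3 = -3 + N*J²)
L(M, j) = -3 + M + j - 4*M² (L(M, j) = (M + j) + (-3 - 4*M²) = -3 + M + j - 4*M²)
P(U, z) = 35*U + 35*z (P(U, z) = (8 + (27 - 9*0))*(U + z) = (8 + (27 + 0))*(U + z) = (8 + 27)*(U + z) = 35*(U + z) = 35*U + 35*z)
-220 - P(L(2, -4), -15) = -220 - (35*(-3 + 2 - 4 - 4*2²) + 35*(-15)) = -220 - (35*(-3 + 2 - 4 - 4*4) - 525) = -220 - (35*(-3 + 2 - 4 - 16) - 525) = -220 - (35*(-21) - 525) = -220 - (-735 - 525) = -220 - 1*(-1260) = -220 + 1260 = 1040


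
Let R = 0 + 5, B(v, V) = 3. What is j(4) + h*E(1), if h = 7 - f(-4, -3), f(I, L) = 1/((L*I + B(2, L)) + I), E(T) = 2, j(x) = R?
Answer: 207/11 ≈ 18.818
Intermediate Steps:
R = 5
j(x) = 5
f(I, L) = 1/(3 + I + I*L) (f(I, L) = 1/((L*I + 3) + I) = 1/((I*L + 3) + I) = 1/((3 + I*L) + I) = 1/(3 + I + I*L))
h = 76/11 (h = 7 - 1/(3 - 4 - 4*(-3)) = 7 - 1/(3 - 4 + 12) = 7 - 1/11 = 76/11 ≈ 6.9091)
j(4) + h*E(1) = 5 + (76/11)*2 = 5 + 152/11 = 207/11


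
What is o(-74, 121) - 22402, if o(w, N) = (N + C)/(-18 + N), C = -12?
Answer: -2307297/103 ≈ -22401.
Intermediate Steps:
o(w, N) = (-12 + N)/(-18 + N) (o(w, N) = (N - 12)/(-18 + N) = (-12 + N)/(-18 + N))
o(-74, 121) - 22402 = (-12 + 121)/(-18 + 121) - 22402 = 109/103 - 22402 = -2307297/103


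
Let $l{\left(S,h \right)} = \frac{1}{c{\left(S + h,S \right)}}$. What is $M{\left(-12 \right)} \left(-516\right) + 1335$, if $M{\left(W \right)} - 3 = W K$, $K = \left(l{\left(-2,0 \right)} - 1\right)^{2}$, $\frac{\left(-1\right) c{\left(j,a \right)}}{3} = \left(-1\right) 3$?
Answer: $\frac{42115}{9} \approx 4679.4$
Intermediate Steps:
$c{\left(j,a \right)} = 9$ ($c{\left(j,a \right)} = - 3 \left(\left(-1\right) 3\right) = \left(-3\right) \left(-3\right) = 9$)
$l{\left(S,h \right)} = \frac{1}{9}$
$K = \frac{64}{81}$ ($K = \left(\frac{1}{9} - 1\right)^{2} = \left(- \frac{8}{9}\right)^{2} = \frac{64}{81} \approx 0.79012$)
$M{\left(W \right)} = 3 + \frac{64 W}{81}$ ($M{\left(W \right)} = 3 + W \frac{64}{81} = 3 + \frac{64 W}{81}$)
$M{\left(-12 \right)} \left(-516\right) + 1335 = \left(3 + \frac{64}{81} \left(-12\right)\right) \left(-516\right) + 1335 = \left(3 - \frac{256}{27}\right) \left(-516\right) + 1335 = \left(- \frac{175}{27}\right) \left(-516\right) + 1335 = \frac{30100}{9} + 1335 = \frac{42115}{9}$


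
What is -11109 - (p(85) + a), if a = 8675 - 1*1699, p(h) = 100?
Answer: -18185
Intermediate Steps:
a = 6976 (a = 8675 - 1699 = 6976)
-11109 - (p(85) + a) = -11109 - (100 + 6976) = -11109 - 1*7076 = -11109 - 7076 = -18185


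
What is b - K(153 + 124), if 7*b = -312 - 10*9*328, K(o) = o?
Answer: -31771/7 ≈ -4538.7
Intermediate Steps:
b = -29832/7 (b = (-312 - 10*9*328)/7 = (-312 - 90*328)/7 = (-312 - 29520)/7 = (⅐)*(-29832) = -29832/7 ≈ -4261.7)
b - K(153 + 124) = -29832/7 - (153 + 124) = -29832/7 - 1*277 = -29832/7 - 277 = -31771/7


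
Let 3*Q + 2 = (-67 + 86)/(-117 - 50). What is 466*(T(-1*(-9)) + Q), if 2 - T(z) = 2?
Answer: -164498/501 ≈ -328.34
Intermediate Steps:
T(z) = 0 (T(z) = 2 - 1*2 = 2 - 2 = 0)
Q = -353/501 (Q = -⅔ + ((-67 + 86)/(-117 - 50))/3 = -⅔ + (19/(-167))/3 = -⅔ + (19*(-1/167))/3 = -⅔ + (⅓)*(-19/167) = -⅔ - 19/501 = -353/501 ≈ -0.70459)
466*(T(-1*(-9)) + Q) = 466*(0 - 353/501) = 466*(-353/501) = -164498/501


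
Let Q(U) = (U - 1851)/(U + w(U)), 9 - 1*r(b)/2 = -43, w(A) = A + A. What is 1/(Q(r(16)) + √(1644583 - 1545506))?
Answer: 545064/9641499479 + 97344*√99077/9641499479 ≈ 0.0032345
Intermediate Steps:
w(A) = 2*A
r(b) = 104 (r(b) = 18 - 2*(-43) = 18 + 86 = 104)
Q(U) = (-1851 + U)/(3*U) (Q(U) = (U - 1851)/(U + 2*U) = (-1851 + U)/((3*U)) = (-1851 + U)*(1/(3*U)) = (-1851 + U)/(3*U))
1/(Q(r(16)) + √(1644583 - 1545506)) = 1/((⅓)*(-1851 + 104)/104 + √(1644583 - 1545506)) = 1/((⅓)*(1/104)*(-1747) + √99077) = 1/(-1747/312 + √99077)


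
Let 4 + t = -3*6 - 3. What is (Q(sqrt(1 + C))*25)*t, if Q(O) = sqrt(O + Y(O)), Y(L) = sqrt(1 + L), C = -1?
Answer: -625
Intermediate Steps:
t = -25 (t = -4 + (-3*6 - 3) = -4 + (-18 - 3) = -4 - 21 = -25)
Q(O) = sqrt(O + sqrt(1 + O))
(Q(sqrt(1 + C))*25)*t = (sqrt(sqrt(1 - 1) + sqrt(1 + sqrt(1 - 1)))*25)*(-25) = (sqrt(sqrt(0) + sqrt(1 + sqrt(0)))*25)*(-25) = (sqrt(0 + sqrt(1 + 0))*25)*(-25) = (sqrt(0 + sqrt(1))*25)*(-25) = (sqrt(0 + 1)*25)*(-25) = (sqrt(1)*25)*(-25) = (1*25)*(-25) = 25*(-25) = -625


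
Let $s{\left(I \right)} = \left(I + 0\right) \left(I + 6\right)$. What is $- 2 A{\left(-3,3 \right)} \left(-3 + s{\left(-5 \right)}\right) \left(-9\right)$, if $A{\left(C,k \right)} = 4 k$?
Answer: $-1728$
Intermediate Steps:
$s{\left(I \right)} = I \left(6 + I\right)$
$- 2 A{\left(-3,3 \right)} \left(-3 + s{\left(-5 \right)}\right) \left(-9\right) = - 2 \cdot 4 \cdot 3 \left(-3 - 5 \left(6 - 5\right)\right) \left(-9\right) = - 2 \cdot 12 \left(-3 - 5\right) \left(-9\right) = - 2 \cdot 12 \left(-8\right) \left(-9\right) = \left(-2\right) \left(-96\right) \left(-9\right) = 192 \left(-9\right) = -1728$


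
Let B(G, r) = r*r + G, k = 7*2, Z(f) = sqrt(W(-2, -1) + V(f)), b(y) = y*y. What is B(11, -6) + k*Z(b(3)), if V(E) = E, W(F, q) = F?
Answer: 47 + 14*sqrt(7) ≈ 84.041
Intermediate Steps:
b(y) = y**2
Z(f) = sqrt(-2 + f)
k = 14
B(G, r) = G + r**2 (B(G, r) = r**2 + G = G + r**2)
B(11, -6) + k*Z(b(3)) = (11 + (-6)**2) + 14*sqrt(-2 + 3**2) = (11 + 36) + 14*sqrt(-2 + 9) = 47 + 14*sqrt(7)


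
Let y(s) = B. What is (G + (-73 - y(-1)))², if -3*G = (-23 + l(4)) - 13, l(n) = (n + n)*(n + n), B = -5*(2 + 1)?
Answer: 40804/9 ≈ 4533.8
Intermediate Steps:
B = -15 (B = -5*3 = -15)
y(s) = -15
l(n) = 4*n² (l(n) = (2*n)*(2*n) = 4*n²)
G = -28/3 (G = -((-23 + 4*4²) - 13)/3 = -((-23 + 4*16) - 13)/3 = -((-23 + 64) - 13)/3 = -(41 - 13)/3 = -⅓*28 = -28/3 ≈ -9.3333)
(G + (-73 - y(-1)))² = (-28/3 + (-73 - 1*(-15)))² = (-28/3 + (-73 + 15))² = (-28/3 - 58)² = (-202/3)² = 40804/9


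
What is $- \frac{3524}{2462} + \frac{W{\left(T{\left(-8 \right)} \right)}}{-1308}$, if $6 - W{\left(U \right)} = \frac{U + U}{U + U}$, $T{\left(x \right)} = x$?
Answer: $- \frac{2310851}{1610148} \approx -1.4352$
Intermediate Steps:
$W{\left(U \right)} = 5$ ($W{\left(U \right)} = 6 - \frac{U + U}{U + U} = 6 - \frac{2 U}{2 U} = 6 - 2 U \frac{1}{2 U} = 6 - 1 = 5$)
$- \frac{3524}{2462} + \frac{W{\left(T{\left(-8 \right)} \right)}}{-1308} = - \frac{3524}{2462} + \frac{5}{-1308} = \left(-3524\right) \frac{1}{2462} + 5 \left(- \frac{1}{1308}\right) = - \frac{1762}{1231} - \frac{5}{1308} = - \frac{2310851}{1610148}$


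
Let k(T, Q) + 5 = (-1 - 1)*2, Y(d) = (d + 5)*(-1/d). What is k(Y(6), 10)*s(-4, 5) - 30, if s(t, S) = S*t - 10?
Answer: 240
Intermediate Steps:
s(t, S) = -10 + S*t
Y(d) = -(5 + d)/d (Y(d) = (5 + d)*(-1/d) = -(5 + d)/d)
k(T, Q) = -9 (k(T, Q) = -5 + (-1 - 1)*2 = -5 - 2*2 = -5 - 4 = -9)
k(Y(6), 10)*s(-4, 5) - 30 = -9*(-10 + 5*(-4)) - 30 = -9*(-10 - 20) - 30 = -9*(-30) - 30 = 270 - 30 = 240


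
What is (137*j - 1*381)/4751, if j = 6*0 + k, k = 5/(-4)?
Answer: -2209/19004 ≈ -0.11624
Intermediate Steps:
k = -5/4 (k = 5*(-¼) = -5/4 ≈ -1.2500)
j = -5/4 (j = 6*0 - 5/4 = 0 - 5/4 = -5/4 ≈ -1.2500)
(137*j - 1*381)/4751 = (137*(-5/4) - 1*381)/4751 = (-685/4 - 381)*(1/4751) = -2209/4*1/4751 = -2209/19004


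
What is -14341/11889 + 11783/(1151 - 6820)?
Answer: -221387216/67398741 ≈ -3.2847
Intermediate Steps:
-14341/11889 + 11783/(1151 - 6820) = -14341*1/11889 + 11783/(-5669) = -14341/11889 + 11783*(-1/5669) = -14341/11889 - 11783/5669 = -221387216/67398741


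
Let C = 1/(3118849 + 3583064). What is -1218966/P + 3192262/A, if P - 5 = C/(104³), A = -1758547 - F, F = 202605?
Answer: -9011032480157702753919203/36961540830792496736 ≈ -2.4379e+5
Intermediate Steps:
C = 1/6701913 ≈ 1.4921e-7
A = -1961152 (A = -1758547 - 1*202605 = -1758547 - 202605 = -1961152)
P = 37693703324161/7538740664832 (P = 5 + 1/(6701913*(104³)) = 5 + (1/6701913)/1124864 = 5 + (1/6701913)*(1/1124864) = 5 + 1/7538740664832 = 37693703324161/7538740664832 ≈ 5.0000)
-1218966/P + 3192262/A = -1218966/37693703324161/7538740664832 + 3192262/(-1961152) = -1218966*7538740664832/37693703324161 + 3192262*(-1/1961152) = -9189468553247603712/37693703324161 - 1596131/980576 = -9011032480157702753919203/36961540830792496736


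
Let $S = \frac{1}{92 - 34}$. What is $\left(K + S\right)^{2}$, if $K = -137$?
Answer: $\frac{63123025}{3364} \approx 18764.0$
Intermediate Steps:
$S = \frac{1}{58} \approx 0.017241$
$\left(K + S\right)^{2} = \left(-137 + \frac{1}{58}\right)^{2} = \left(- \frac{7945}{58}\right)^{2} = \frac{63123025}{3364}$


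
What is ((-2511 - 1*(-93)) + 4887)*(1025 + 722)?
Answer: 4313343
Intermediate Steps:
((-2511 - 1*(-93)) + 4887)*(1025 + 722) = ((-2511 + 93) + 4887)*1747 = (-2418 + 4887)*1747 = 2469*1747 = 4313343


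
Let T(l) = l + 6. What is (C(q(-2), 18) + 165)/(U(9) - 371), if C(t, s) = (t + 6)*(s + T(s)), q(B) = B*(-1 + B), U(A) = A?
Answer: -669/362 ≈ -1.8481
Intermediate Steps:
T(l) = 6 + l
C(t, s) = (6 + t)*(6 + 2*s) (C(t, s) = (t + 6)*(s + (6 + s)) = (6 + t)*(6 + 2*s))
(C(q(-2), 18) + 165)/(U(9) - 371) = ((36 + 12*18 + 18*(-2*(-1 - 2)) + (-2*(-1 - 2))*(6 + 18)) + 165)/(9 - 371) = ((36 + 216 + 18*(-2*(-3)) - 2*(-3)*24) + 165)/(-362) = ((36 + 216 + 18*6 + 6*24) + 165)*(-1/362) = ((36 + 216 + 108 + 144) + 165)*(-1/362) = (504 + 165)*(-1/362) = 669*(-1/362) = -669/362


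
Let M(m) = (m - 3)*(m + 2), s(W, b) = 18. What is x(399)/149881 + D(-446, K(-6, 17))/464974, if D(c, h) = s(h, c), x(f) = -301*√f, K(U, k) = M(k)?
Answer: 9/232487 - 301*√399/149881 ≈ -0.040076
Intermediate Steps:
M(m) = (-3 + m)*(2 + m)
K(U, k) = -6 + k² - k
D(c, h) = 18
x(399)/149881 + D(-446, K(-6, 17))/464974 = -301*√399/149881 + 18/464974 = -301*√399*(1/149881) + 18*(1/464974) = -301*√399/149881 + 9/232487 = 9/232487 - 301*√399/149881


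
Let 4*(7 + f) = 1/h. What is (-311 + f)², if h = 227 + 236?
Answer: 346844434225/3429904 ≈ 1.0112e+5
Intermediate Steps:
h = 463
f = -12963/1852 (f = -7 + (¼)/463 = -7 + (¼)*(1/463) = -7 + 1/1852 = -12963/1852 ≈ -6.9995)
(-311 + f)² = (-311 - 12963/1852)² = (-588935/1852)² = 346844434225/3429904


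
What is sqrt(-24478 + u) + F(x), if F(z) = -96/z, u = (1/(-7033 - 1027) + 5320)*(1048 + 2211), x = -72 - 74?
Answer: 48/73 + sqrt(281185223974915)/4030 ≈ 4161.6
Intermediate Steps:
x = -146
u = 139743309541/8060 (u = (1/(-8060) + 5320)*3259 = (-1/8060 + 5320)*3259 = (42879199/8060)*3259 = 139743309541/8060 ≈ 1.7338e+7)
sqrt(-24478 + u) + F(x) = sqrt(-24478 + 139743309541/8060) - 96/(-146) = sqrt(139546016861/8060) - 96*(-1/146) = sqrt(281185223974915)/4030 + 48/73 = 48/73 + sqrt(281185223974915)/4030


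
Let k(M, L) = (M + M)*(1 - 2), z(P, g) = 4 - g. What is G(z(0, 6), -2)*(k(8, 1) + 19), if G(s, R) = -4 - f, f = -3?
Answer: -3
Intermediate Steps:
k(M, L) = -2*M (k(M, L) = (2*M)*(-1) = -2*M)
G(s, R) = -1 (G(s, R) = -4 - 1*(-3) = -4 + 3 = -1)
G(z(0, 6), -2)*(k(8, 1) + 19) = -(-2*8 + 19) = -(-16 + 19) = -1*3 = -3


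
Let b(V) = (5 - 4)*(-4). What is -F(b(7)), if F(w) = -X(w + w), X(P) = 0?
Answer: 0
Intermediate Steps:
b(V) = -4 (b(V) = 1*(-4) = -4)
F(w) = 0 (F(w) = -1*0 = 0)
-F(b(7)) = -1*0 = 0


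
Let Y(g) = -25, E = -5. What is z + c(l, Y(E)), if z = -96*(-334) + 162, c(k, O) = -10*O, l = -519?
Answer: 32476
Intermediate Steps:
z = 32226 (z = 32064 + 162 = 32226)
z + c(l, Y(E)) = 32226 - 10*(-25) = 32226 + 250 = 32476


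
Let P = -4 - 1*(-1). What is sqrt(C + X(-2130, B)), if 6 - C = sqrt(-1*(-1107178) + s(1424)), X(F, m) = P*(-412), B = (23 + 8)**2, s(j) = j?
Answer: sqrt(1242 - 33*sqrt(1018)) ≈ 13.751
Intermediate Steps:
P = -3 (P = -4 + 1 = -3)
B = 961 (B = 31**2 = 961)
X(F, m) = 1236 (X(F, m) = -3*(-412) = 1236)
C = 6 - 33*sqrt(1018) (C = 6 - sqrt(-1*(-1107178) + 1424) = 6 - sqrt(1107178 + 1424) = 6 - sqrt(1108602) = 6 - 33*sqrt(1018) ≈ -1046.9)
sqrt(C + X(-2130, B)) = sqrt((6 - 33*sqrt(1018)) + 1236) = sqrt(1242 - 33*sqrt(1018))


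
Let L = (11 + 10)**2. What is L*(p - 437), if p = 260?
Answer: -78057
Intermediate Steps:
L = 441 (L = 21**2 = 441)
L*(p - 437) = 441*(260 - 437) = 441*(-177) = -78057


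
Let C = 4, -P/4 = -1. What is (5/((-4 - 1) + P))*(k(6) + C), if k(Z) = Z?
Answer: -50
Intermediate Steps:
P = 4 (P = -4*(-1) = 4)
(5/((-4 - 1) + P))*(k(6) + C) = (5/((-4 - 1) + 4))*(6 + 4) = (5/(-5 + 4))*10 = (5/(-1))*10 = (5*(-1))*10 = -5*10 = -50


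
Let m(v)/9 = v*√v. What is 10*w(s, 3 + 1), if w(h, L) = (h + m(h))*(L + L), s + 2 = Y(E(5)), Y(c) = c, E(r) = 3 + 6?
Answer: 560 + 5040*√7 ≈ 13895.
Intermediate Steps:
m(v) = 9*v^(3/2) (m(v) = 9*(v*√v) = 9*v^(3/2))
E(r) = 9
s = 7 (s = -2 + 9 = 7)
w(h, L) = 2*L*(h + 9*h^(3/2)) (w(h, L) = (h + 9*h^(3/2))*(L + L) = (h + 9*h^(3/2))*(2*L) = 2*L*(h + 9*h^(3/2)))
10*w(s, 3 + 1) = 10*(2*(3 + 1)*(7 + 9*7^(3/2))) = 10*(2*4*(7 + 9*(7*√7))) = 10*(2*4*(7 + 63*√7)) = 10*(56 + 504*√7) = 560 + 5040*√7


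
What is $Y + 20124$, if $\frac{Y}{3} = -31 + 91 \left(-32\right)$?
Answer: $11295$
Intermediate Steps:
$Y = -8829$ ($Y = 3 \left(-31 + 91 \left(-32\right)\right) = 3 \left(-31 - 2912\right) = 3 \left(-2943\right) = -8829$)
$Y + 20124 = -8829 + 20124 = 11295$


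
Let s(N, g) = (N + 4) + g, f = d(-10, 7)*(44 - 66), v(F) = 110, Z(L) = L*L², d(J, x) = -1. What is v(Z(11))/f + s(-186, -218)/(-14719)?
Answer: 73995/14719 ≈ 5.0272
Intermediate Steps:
Z(L) = L³
f = 22 (f = -(44 - 66) = -1*(-22) = 22)
s(N, g) = 4 + N + g (s(N, g) = (4 + N) + g = 4 + N + g)
v(Z(11))/f + s(-186, -218)/(-14719) = 110/22 + (4 - 186 - 218)/(-14719) = 110*(1/22) - 400*(-1/14719) = 5 + 400/14719 = 73995/14719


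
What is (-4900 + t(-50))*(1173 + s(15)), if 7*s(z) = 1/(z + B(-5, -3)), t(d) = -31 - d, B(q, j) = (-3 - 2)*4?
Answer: -200384574/35 ≈ -5.7253e+6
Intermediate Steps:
B(q, j) = -20 (B(q, j) = -5*4 = -20)
s(z) = 1/(7*(-20 + z)) (s(z) = 1/(7*(z - 20)) = 1/(7*(-20 + z)))
(-4900 + t(-50))*(1173 + s(15)) = (-4900 + (-31 - 1*(-50)))*(1173 + 1/(7*(-20 + 15))) = (-4900 + (-31 + 50))*(1173 + (1/7)/(-5)) = (-4900 + 19)*(1173 + (1/7)*(-1/5)) = -4881*(1173 - 1/35) = -4881*41054/35 = -200384574/35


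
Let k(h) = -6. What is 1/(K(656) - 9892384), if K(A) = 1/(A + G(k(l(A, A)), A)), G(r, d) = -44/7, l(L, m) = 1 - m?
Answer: -4548/44990562425 ≈ -1.0109e-7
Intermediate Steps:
G(r, d) = -44/7 (G(r, d) = -44*1/7 = -44/7)
K(A) = 1/(-44/7 + A) (K(A) = 1/(A - 44/7) = 1/(-44/7 + A))
1/(K(656) - 9892384) = 1/(7/(-44 + 7*656) - 9892384) = 1/(7/(-44 + 4592) - 9892384) = 1/(7/4548 - 9892384) = 1/(-44990562425/4548) = -4548/44990562425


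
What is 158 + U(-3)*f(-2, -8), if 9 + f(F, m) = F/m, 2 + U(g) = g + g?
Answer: 228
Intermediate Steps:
U(g) = -2 + 2*g (U(g) = -2 + (g + g) = -2 + 2*g)
f(F, m) = -9 + F/m
158 + U(-3)*f(-2, -8) = 158 + (-2 + 2*(-3))*(-9 - 2/(-8)) = 158 + (-2 - 6)*(-9 - 2*(-⅛)) = 158 - 8*(-9 + ¼) = 158 - 8*(-35/4) = 158 + 70 = 228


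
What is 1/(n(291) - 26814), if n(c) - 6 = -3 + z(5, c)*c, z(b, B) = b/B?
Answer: -1/26806 ≈ -3.7305e-5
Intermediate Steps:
n(c) = 8 (n(c) = 6 + (-3 + (5/c)*c) = 6 + (-3 + 5) = 6 + 2 = 8)
1/(n(291) - 26814) = 1/(8 - 26814) = 1/(-26806) = -1/26806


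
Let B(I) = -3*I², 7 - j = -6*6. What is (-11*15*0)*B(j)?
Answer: 0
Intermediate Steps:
j = 43 (j = 7 - (-6)*6 = 7 - 1*(-36) = 7 + 36 = 43)
(-11*15*0)*B(j) = (-11*15*0)*(-3*43²) = (-165*0)*(-3*1849) = 0*(-5547) = 0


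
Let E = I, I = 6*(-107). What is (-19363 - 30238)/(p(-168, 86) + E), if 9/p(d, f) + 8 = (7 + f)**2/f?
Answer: 1536473/19884 ≈ 77.272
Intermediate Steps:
I = -642
p(d, f) = 9/(-8 + (7 + f)**2/f)
E = -642
(-19363 - 30238)/(p(-168, 86) + E) = (-19363 - 30238)/(9*86/(49 + 86**2 + 6*86) - 642) = -49601/(9*86/(49 + 7396 + 516) - 642) = -49601/(9*86/7961 - 642) = -49601/(9*86*(1/7961) - 642) = -49601/(774/7961 - 642) = -49601/(-5110188/7961) = -49601*(-7961/5110188) = 1536473/19884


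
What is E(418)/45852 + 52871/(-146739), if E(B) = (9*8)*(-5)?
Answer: -206422261/560689719 ≈ -0.36816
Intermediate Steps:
E(B) = -360 (E(B) = 72*(-5) = -360)
E(418)/45852 + 52871/(-146739) = -360/45852 + 52871/(-146739) = -360*1/45852 + 52871*(-1/146739) = -30/3821 - 52871/146739 = -206422261/560689719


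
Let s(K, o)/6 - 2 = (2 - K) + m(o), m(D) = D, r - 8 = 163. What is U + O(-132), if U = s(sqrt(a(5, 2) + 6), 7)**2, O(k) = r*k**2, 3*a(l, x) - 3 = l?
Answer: 2984172 - 264*sqrt(78) ≈ 2.9818e+6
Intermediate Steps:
r = 171 (r = 8 + 163 = 171)
a(l, x) = 1 + l/3
O(k) = 171*k**2
s(K, o) = 24 - 6*K + 6*o (s(K, o) = 12 + 6*((2 - K) + o) = 12 + 6*(2 + o - K) = 12 + (12 - 6*K + 6*o) = 24 - 6*K + 6*o)
U = (66 - 2*sqrt(78))**2 (U = (24 - 6*sqrt((1 + (1/3)*5) + 6) + 6*7)**2 = (24 - 6*sqrt((1 + 5/3) + 6) + 42)**2 = (24 - 6*sqrt(8/3 + 6) + 42)**2 = (24 - 2*sqrt(78) + 42)**2 = (66 - 2*sqrt(78))**2 ≈ 2336.4)
U + O(-132) = (4668 - 264*sqrt(78)) + 171*(-132)**2 = (4668 - 264*sqrt(78)) + 171*17424 = (4668 - 264*sqrt(78)) + 2979504 = 2984172 - 264*sqrt(78)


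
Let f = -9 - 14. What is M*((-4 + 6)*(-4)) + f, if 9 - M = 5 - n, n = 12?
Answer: -151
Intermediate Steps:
f = -23
M = 16 (M = 9 - (5 - 1*12) = 9 - (5 - 12) = 9 - 1*(-7) = 9 + 7 = 16)
M*((-4 + 6)*(-4)) + f = 16*((-4 + 6)*(-4)) - 23 = 16*(2*(-4)) - 23 = 16*(-8) - 23 = -128 - 23 = -151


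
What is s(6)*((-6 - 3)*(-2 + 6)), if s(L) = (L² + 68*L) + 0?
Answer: -15984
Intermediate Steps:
s(L) = L² + 68*L
s(6)*((-6 - 3)*(-2 + 6)) = (6*(68 + 6))*((-6 - 3)*(-2 + 6)) = (6*74)*(-9*4) = 444*(-36) = -15984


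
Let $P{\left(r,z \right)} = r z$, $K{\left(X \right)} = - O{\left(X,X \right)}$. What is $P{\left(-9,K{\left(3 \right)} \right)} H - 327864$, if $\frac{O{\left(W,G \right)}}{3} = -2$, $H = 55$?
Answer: $-330834$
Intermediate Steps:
$O{\left(W,G \right)} = -6$ ($O{\left(W,G \right)} = 3 \left(-2\right) = -6$)
$K{\left(X \right)} = 6$ ($K{\left(X \right)} = \left(-1\right) \left(-6\right) = 6$)
$P{\left(-9,K{\left(3 \right)} \right)} H - 327864 = \left(-9\right) 6 \cdot 55 - 327864 = \left(-54\right) 55 - 327864 = -2970 - 327864 = -330834$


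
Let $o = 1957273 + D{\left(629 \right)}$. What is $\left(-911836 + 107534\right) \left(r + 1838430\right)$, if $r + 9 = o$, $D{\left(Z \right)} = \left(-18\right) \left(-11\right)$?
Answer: $-3053043527384$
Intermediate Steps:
$D{\left(Z \right)} = 198$
$o = 1957471$ ($o = 1957273 + 198 = 1957471$)
$r = 1957462$ ($r = -9 + 1957471 = 1957462$)
$\left(-911836 + 107534\right) \left(r + 1838430\right) = \left(-911836 + 107534\right) \left(1957462 + 1838430\right) = \left(-804302\right) 3795892 = -3053043527384$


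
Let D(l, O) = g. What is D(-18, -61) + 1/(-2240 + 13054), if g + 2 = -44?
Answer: -497443/10814 ≈ -46.000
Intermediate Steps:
g = -46 (g = -2 - 44 = -46)
D(l, O) = -46
D(-18, -61) + 1/(-2240 + 13054) = -46 + 1/(-2240 + 13054) = -46 + 1/10814 = -497443/10814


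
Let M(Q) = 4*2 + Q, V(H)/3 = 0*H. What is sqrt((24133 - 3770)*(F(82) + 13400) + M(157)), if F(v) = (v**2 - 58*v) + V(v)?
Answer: sqrt(312938749) ≈ 17690.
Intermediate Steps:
V(H) = 0 (V(H) = 3*(0*H) = 3*0 = 0)
M(Q) = 8 + Q
F(v) = v**2 - 58*v (F(v) = (v**2 - 58*v) + 0 = v**2 - 58*v)
sqrt((24133 - 3770)*(F(82) + 13400) + M(157)) = sqrt((24133 - 3770)*(82*(-58 + 82) + 13400) + (8 + 157)) = sqrt(20363*(82*24 + 13400) + 165) = sqrt(20363*(1968 + 13400) + 165) = sqrt(20363*15368 + 165) = sqrt(312938584 + 165) = sqrt(312938749)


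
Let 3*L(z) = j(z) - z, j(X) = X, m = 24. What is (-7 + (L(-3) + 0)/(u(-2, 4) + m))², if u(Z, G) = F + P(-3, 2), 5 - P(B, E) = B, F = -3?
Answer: 49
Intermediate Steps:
P(B, E) = 5 - B
L(z) = 0 (L(z) = (z - z)/3 = (⅓)*0 = 0)
u(Z, G) = 5 (u(Z, G) = -3 + (5 - 1*(-3)) = -3 + (5 + 3) = -3 + 8 = 5)
(-7 + (L(-3) + 0)/(u(-2, 4) + m))² = (-7 + (0 + 0)/(5 + 24))² = (-7 + 0/29)² = (-7 + 0*(1/29))² = (-7 + 0)² = (-7)² = 49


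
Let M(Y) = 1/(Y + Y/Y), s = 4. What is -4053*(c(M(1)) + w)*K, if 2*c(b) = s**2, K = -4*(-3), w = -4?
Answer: -194544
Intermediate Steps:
K = 12
M(Y) = 1/(1 + Y) (M(Y) = 1/(Y + 1) = 1/(1 + Y))
c(b) = 8 (c(b) = (1/2)*4**2 = (1/2)*16 = 8)
-4053*(c(M(1)) + w)*K = -4053*(8 - 4)*12 = -16212*12 = -4053*48 = -194544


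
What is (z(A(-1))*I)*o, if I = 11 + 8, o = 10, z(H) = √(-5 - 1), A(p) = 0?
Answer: 190*I*√6 ≈ 465.4*I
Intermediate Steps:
z(H) = I*√6 (z(H) = √(-6) = I*√6)
I = 19
(z(A(-1))*I)*o = ((I*√6)*19)*10 = (19*I*√6)*10 = 190*I*√6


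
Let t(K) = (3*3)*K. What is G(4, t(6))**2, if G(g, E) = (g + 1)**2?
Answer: 625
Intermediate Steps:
t(K) = 9*K
G(g, E) = (1 + g)**2
G(4, t(6))**2 = ((1 + 4)**2)**2 = (5**2)**2 = 25**2 = 625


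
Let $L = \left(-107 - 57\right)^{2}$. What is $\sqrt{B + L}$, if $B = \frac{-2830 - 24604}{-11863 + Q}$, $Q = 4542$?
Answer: $\frac{15 \sqrt{6407763818}}{7321} \approx 164.01$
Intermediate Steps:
$B = \frac{27434}{7321}$ ($B = \frac{-2830 - 24604}{-11863 + 4542} = - \frac{27434}{-7321} = \left(-27434\right) \left(- \frac{1}{7321}\right) = \frac{27434}{7321} \approx 3.7473$)
$L = 26896$ ($L = \left(-164\right)^{2} = 26896$)
$\sqrt{B + L} = \sqrt{\frac{27434}{7321} + 26896} = \sqrt{\frac{196933050}{7321}} = \frac{15 \sqrt{6407763818}}{7321}$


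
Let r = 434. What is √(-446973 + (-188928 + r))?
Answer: I*√635467 ≈ 797.16*I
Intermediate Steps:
√(-446973 + (-188928 + r)) = √(-446973 + (-188928 + 434)) = √(-446973 - 188494) = √(-635467) = I*√635467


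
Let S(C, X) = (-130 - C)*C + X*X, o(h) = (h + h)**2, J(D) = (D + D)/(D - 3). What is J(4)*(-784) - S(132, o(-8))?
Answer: -37224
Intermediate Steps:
J(D) = 2*D/(-3 + D) (J(D) = (2*D)/(-3 + D) = 2*D/(-3 + D))
o(h) = 4*h**2 (o(h) = (2*h)**2 = 4*h**2)
S(C, X) = X**2 + C*(-130 - C) (S(C, X) = C*(-130 - C) + X**2 = X**2 + C*(-130 - C))
J(4)*(-784) - S(132, o(-8)) = (2*4/(-3 + 4))*(-784) - ((4*(-8)**2)**2 - 1*132**2 - 130*132) = (2*4/1)*(-784) - ((4*64)**2 - 1*17424 - 17160) = (2*4*1)*(-784) - (256**2 - 17424 - 17160) = 8*(-784) - (65536 - 17424 - 17160) = -6272 - 1*30952 = -6272 - 30952 = -37224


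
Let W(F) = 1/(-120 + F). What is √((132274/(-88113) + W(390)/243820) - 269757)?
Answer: I*√1120563002347922775538185414/64451134980 ≈ 519.38*I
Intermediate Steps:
√((132274/(-88113) + W(390)/243820) - 269757) = √((132274/(-88113) + 1/((-120 + 390)*243820)) - 269757) = √((132274*(-1/88113) + (1/243820)/270) - 269757) = √((-132274/88113 + (1/270)*(1/243820)) - 269757) = √((-132274/88113 + 1/65831400) - 269757) = √(-2902594171829/1933534049400 - 269757) = √(-521587247158167629/1933534049400) = I*√1120563002347922775538185414/64451134980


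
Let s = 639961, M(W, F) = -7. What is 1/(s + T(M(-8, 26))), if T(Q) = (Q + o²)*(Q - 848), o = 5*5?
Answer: 1/111571 ≈ 8.9629e-6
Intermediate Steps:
o = 25
T(Q) = (-848 + Q)*(625 + Q) (T(Q) = (Q + 25²)*(Q - 848) = (Q + 625)*(-848 + Q) = (625 + Q)*(-848 + Q) = (-848 + Q)*(625 + Q))
1/(s + T(M(-8, 26))) = 1/(639961 + (-530000 + (-7)² - 223*(-7))) = 1/(639961 + (-530000 + 49 + 1561)) = 1/(639961 - 528390) = 1/111571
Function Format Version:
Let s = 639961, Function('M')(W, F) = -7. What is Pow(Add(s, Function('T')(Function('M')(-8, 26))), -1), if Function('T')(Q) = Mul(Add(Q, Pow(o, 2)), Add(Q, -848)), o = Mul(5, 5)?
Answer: Rational(1, 111571) ≈ 8.9629e-6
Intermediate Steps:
o = 25
Function('T')(Q) = Mul(Add(-848, Q), Add(625, Q)) (Function('T')(Q) = Mul(Add(Q, Pow(25, 2)), Add(Q, -848)) = Mul(Add(Q, 625), Add(-848, Q)) = Mul(Add(625, Q), Add(-848, Q)) = Mul(Add(-848, Q), Add(625, Q)))
Pow(Add(s, Function('T')(Function('M')(-8, 26))), -1) = Pow(Add(639961, Add(-530000, Pow(-7, 2), Mul(-223, -7))), -1) = Pow(Add(639961, Add(-530000, 49, 1561)), -1) = Pow(Add(639961, -528390), -1) = Pow(111571, -1) = Rational(1, 111571)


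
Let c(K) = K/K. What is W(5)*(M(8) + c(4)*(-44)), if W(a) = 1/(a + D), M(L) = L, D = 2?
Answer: -36/7 ≈ -5.1429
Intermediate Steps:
c(K) = 1
W(a) = 1/(2 + a) (W(a) = 1/(a + 2) = 1/(2 + a))
W(5)*(M(8) + c(4)*(-44)) = (8 + 1*(-44))/(2 + 5) = (8 - 44)/7 = (⅐)*(-36) = -36/7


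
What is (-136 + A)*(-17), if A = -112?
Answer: 4216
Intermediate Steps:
(-136 + A)*(-17) = (-136 - 112)*(-17) = -248*(-17) = 4216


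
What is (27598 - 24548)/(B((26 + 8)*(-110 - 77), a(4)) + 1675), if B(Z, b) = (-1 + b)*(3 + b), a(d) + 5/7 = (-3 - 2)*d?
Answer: 149450/100923 ≈ 1.4808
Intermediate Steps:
a(d) = -5/7 - 5*d (a(d) = -5/7 + (-3 - 2)*d = -5/7 - 5*d)
(27598 - 24548)/(B((26 + 8)*(-110 - 77), a(4)) + 1675) = (27598 - 24548)/((-3 + (-5/7 - 5*4)² + 2*(-5/7 - 5*4)) + 1675) = 3050/((-3 + (-5/7 - 20)² + 2*(-5/7 - 20)) + 1675) = 3050/((-3 + (-145/7)² + 2*(-145/7)) + 1675) = 3050/((-3 + 21025/49 - 290/7) + 1675) = 3050/(18848/49 + 1675) = 3050/(100923/49) = 3050*(49/100923) = 149450/100923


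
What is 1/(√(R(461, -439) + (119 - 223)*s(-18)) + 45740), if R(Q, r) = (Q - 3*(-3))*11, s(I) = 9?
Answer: 22870/1046071683 - √4234/2092143366 ≈ 2.1832e-5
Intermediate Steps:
R(Q, r) = 99 + 11*Q (R(Q, r) = (Q + 9)*11 = (9 + Q)*11 = 99 + 11*Q)
1/(√(R(461, -439) + (119 - 223)*s(-18)) + 45740) = 1/(√((99 + 11*461) + (119 - 223)*9) + 45740) = 1/(√((99 + 5071) - 104*9) + 45740) = 1/(√(5170 - 936) + 45740) = 1/(√4234 + 45740) = 1/(45740 + √4234)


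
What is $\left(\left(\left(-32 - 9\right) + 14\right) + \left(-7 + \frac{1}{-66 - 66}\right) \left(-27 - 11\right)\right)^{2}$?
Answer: $\frac{249418849}{4356} \approx 57259.0$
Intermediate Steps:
$\left(\left(\left(-32 - 9\right) + 14\right) + \left(-7 + \frac{1}{-66 - 66}\right) \left(-27 - 11\right)\right)^{2} = \left(\left(-41 + 14\right) + \left(-7 + \frac{1}{-132}\right) \left(-38\right)\right)^{2} = \left(-27 + \left(-7 - \frac{1}{132}\right) \left(-38\right)\right)^{2} = \left(-27 - - \frac{17575}{66}\right)^{2} = \left(-27 + \frac{17575}{66}\right)^{2} = \left(\frac{15793}{66}\right)^{2} = \frac{249418849}{4356}$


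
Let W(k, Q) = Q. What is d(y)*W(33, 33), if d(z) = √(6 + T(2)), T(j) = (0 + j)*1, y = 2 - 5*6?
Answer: 66*√2 ≈ 93.338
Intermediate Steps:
y = -28 (y = 2 - 1*30 = 2 - 30 = -28)
T(j) = j (T(j) = j*1 = j)
d(z) = 2*√2 (d(z) = √(6 + 2) = √8 = 2*√2)
d(y)*W(33, 33) = (2*√2)*33 = 66*√2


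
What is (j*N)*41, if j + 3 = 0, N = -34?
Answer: 4182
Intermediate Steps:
j = -3 (j = -3 + 0 = -3)
(j*N)*41 = -3*(-34)*41 = 102*41 = 4182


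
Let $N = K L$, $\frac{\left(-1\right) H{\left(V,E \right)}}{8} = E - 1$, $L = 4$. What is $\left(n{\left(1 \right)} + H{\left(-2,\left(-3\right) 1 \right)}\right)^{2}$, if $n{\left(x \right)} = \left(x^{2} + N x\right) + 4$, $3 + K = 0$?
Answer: $625$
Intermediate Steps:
$H{\left(V,E \right)} = 8 - 8 E$ ($H{\left(V,E \right)} = - 8 \left(E - 1\right) = - 8 \left(-1 + E\right) = 8 - 8 E$)
$K = -3$ ($K = -3 + 0 = -3$)
$N = -12$ ($N = \left(-3\right) 4 = -12$)
$n{\left(x \right)} = 4 + x^{2} - 12 x$ ($n{\left(x \right)} = \left(x^{2} - 12 x\right) + 4 = 4 + x^{2} - 12 x$)
$\left(n{\left(1 \right)} + H{\left(-2,\left(-3\right) 1 \right)}\right)^{2} = \left(\left(4 + 1^{2} - 12\right) - \left(-8 + 8 \left(\left(-3\right) 1\right)\right)\right)^{2} = \left(\left(4 + 1 - 12\right) + \left(8 - -24\right)\right)^{2} = \left(-7 + \left(8 + 24\right)\right)^{2} = \left(-7 + 32\right)^{2} = 25^{2} = 625$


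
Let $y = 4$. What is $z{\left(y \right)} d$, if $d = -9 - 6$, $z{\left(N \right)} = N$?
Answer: $-60$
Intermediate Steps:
$d = -15$ ($d = -9 - 6 = -15$)
$z{\left(y \right)} d = 4 \left(-15\right) = -60$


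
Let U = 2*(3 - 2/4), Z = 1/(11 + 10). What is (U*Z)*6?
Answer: 10/7 ≈ 1.4286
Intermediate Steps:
Z = 1/21 ≈ 0.047619
U = 5 (U = 2*(3 - 2*¼) = 2*(3 - ½) = 2*(5/2) = 5)
(U*Z)*6 = (5*(1/21))*6 = (5/21)*6 = 10/7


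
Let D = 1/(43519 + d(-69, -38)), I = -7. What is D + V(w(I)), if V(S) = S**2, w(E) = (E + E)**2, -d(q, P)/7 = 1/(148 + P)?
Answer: 183900580638/4787083 ≈ 38416.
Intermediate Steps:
d(q, P) = -7/(148 + P)
w(E) = 4*E**2 (w(E) = (2*E)**2 = 4*E**2)
D = 110/4787083 (D = 1/(43519 - 7/(148 - 38)) = 1/(43519 - 7/110) = 1/(4787083/110) = 110/4787083 ≈ 2.2978e-5)
D + V(w(I)) = 110/4787083 + (4*(-7)**2)**2 = 110/4787083 + (4*49)**2 = 110/4787083 + 196**2 = 110/4787083 + 38416 = 183900580638/4787083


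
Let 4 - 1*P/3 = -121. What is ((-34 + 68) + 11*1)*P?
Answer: 16875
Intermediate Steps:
P = 375 (P = 12 - 3*(-121) = 12 + 363 = 375)
((-34 + 68) + 11*1)*P = ((-34 + 68) + 11*1)*375 = (34 + 11)*375 = 45*375 = 16875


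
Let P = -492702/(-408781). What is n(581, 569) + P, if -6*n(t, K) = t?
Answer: -234545549/2452686 ≈ -95.628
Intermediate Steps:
n(t, K) = -t/6
P = 492702/408781 (P = -492702*(-1/408781) = 492702/408781 ≈ 1.2053)
n(581, 569) + P = -1/6*581 + 492702/408781 = -581/6 + 492702/408781 = -234545549/2452686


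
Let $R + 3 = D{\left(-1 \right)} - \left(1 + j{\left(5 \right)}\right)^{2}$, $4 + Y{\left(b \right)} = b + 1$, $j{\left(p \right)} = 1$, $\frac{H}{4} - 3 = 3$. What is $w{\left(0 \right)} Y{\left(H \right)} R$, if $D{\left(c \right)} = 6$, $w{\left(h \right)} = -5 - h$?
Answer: $105$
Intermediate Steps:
$H = 24$ ($H = 12 + 4 \cdot 3 = 12 + 12 = 24$)
$Y{\left(b \right)} = -3 + b$ ($Y{\left(b \right)} = -4 + \left(b + 1\right) = -4 + \left(1 + b\right) = -3 + b$)
$R = -1$ ($R = -3 + \left(6 - \left(1 + 1\right)^{2}\right) = -3 + \left(6 - 2^{2}\right) = -3 + \left(6 - 4\right) = -3 + 2 = -1$)
$w{\left(0 \right)} Y{\left(H \right)} R = \left(-5 - 0\right) \left(-3 + 24\right) \left(-1\right) = \left(-5 + 0\right) 21 \left(-1\right) = \left(-5\right) 21 \left(-1\right) = \left(-105\right) \left(-1\right) = 105$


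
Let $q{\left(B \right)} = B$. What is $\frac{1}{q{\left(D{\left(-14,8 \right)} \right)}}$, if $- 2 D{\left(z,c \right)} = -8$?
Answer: $\frac{1}{4} \approx 0.25$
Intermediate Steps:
$D{\left(z,c \right)} = 4$ ($D{\left(z,c \right)} = \left(- \frac{1}{2}\right) \left(-8\right) = 4$)
$\frac{1}{q{\left(D{\left(-14,8 \right)} \right)}} = \frac{1}{4}$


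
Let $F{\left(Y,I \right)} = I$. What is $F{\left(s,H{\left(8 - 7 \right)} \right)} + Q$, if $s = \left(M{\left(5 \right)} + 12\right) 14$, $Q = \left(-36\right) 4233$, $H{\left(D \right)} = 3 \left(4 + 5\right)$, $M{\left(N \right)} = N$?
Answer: $-152361$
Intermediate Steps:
$H{\left(D \right)} = 27$ ($H{\left(D \right)} = 3 \cdot 9 = 27$)
$Q = -152388$
$s = 238$ ($s = \left(5 + 12\right) 14 = 17 \cdot 14 = 238$)
$F{\left(s,H{\left(8 - 7 \right)} \right)} + Q = 27 - 152388 = -152361$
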